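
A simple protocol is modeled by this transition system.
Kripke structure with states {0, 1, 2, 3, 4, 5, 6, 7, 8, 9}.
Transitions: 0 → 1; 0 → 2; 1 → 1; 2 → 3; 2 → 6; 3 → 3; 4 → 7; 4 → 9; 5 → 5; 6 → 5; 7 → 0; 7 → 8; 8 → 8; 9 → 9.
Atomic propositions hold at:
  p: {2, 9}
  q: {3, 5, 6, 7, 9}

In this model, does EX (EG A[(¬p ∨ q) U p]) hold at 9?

Sat(¬p) = {0, 1, 3, 4, 5, 6, 7, 8}
Sat(¬p ∨ q) = {0, 1, 3, 4, 5, 6, 7, 8, 9}
A[(¬p ∨ q) U p]: least fixpoint, start Z0 = Sat(p) = {2, 9}, add states in Sat(¬p ∨ q) with every successor in Z. Already a fixed point.
Sat(A[(¬p ∨ q) U p]) = {2, 9}
EG A[(¬p ∨ q) U p]: greatest fixpoint, start Z0 = {2, 9}, keep only states in Sat with some successor in Z. Z1 = {9}; fixed.
Sat(EG A[(¬p ∨ q) U p]) = {9}
Sat(EX (EG A[(¬p ∨ q) U p])) = {s : some successor in {9}} = {4, 9}
9 ∈ Sat(EX (EG A[(¬p ∨ q) U p])) = {4, 9}, so the formula holds at 9.

Yes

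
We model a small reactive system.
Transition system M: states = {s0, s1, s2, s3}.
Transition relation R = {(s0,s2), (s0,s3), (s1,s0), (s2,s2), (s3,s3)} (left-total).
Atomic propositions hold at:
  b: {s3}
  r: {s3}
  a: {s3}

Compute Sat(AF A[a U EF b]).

EF b: least fixpoint, start Z0 = {s3}, add states with some successor in Z. Z1 = {s0, s3}; Z2 = {s0, s1, s3}; fixed.
Sat(EF b) = {s0, s1, s3}
A[a U EF b]: least fixpoint, start Z0 = Sat(EF b) = {s0, s1, s3}, add states in Sat(a) with every successor in Z. Already a fixed point.
Sat(A[a U EF b]) = {s0, s1, s3}
AF A[a U EF b]: least fixpoint, start Z0 = {s0, s1, s3}, add states with every successor in Z. Already a fixed point.
Sat(AF A[a U EF b]) = {s0, s1, s3}

{s0, s1, s3}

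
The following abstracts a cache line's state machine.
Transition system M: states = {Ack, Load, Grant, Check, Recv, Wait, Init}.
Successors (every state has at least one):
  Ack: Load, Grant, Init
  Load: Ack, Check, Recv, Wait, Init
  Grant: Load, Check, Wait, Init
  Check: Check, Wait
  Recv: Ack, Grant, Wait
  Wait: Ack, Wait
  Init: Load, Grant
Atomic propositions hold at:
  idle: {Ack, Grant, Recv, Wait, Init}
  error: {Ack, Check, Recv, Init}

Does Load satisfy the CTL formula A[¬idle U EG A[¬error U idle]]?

Sat(¬idle) = {Load, Check}
Sat(¬error) = {Load, Grant, Wait}
A[¬error U idle]: least fixpoint, start Z0 = Sat(idle) = {Ack, Grant, Recv, Wait, Init}, add states in Sat(¬error) with every successor in Z. Already a fixed point.
Sat(A[¬error U idle]) = {Ack, Grant, Recv, Wait, Init}
EG A[¬error U idle]: greatest fixpoint, start Z0 = {Ack, Grant, Recv, Wait, Init}, keep only states in Sat with some successor in Z. Already a fixed point.
Sat(EG A[¬error U idle]) = {Ack, Grant, Recv, Wait, Init}
A[¬idle U EG A[¬error U idle]]: least fixpoint, start Z0 = Sat(EG A[¬error U idle]) = {Ack, Grant, Recv, Wait, Init}, add states in Sat(¬idle) with every successor in Z. Already a fixed point.
Sat(A[¬idle U EG A[¬error U idle]]) = {Ack, Grant, Recv, Wait, Init}
Load ∉ Sat(A[¬idle U EG A[¬error U idle]]) = {Ack, Grant, Recv, Wait, Init}, so the formula does not hold at Load.

No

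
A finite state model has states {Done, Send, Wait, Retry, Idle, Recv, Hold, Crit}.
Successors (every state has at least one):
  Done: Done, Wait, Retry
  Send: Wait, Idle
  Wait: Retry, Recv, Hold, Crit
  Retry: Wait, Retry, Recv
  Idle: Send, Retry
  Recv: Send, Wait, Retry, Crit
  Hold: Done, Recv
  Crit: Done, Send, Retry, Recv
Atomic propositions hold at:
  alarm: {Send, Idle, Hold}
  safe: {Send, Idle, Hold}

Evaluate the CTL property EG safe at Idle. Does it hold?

EG safe: greatest fixpoint, start Z0 = {Send, Idle, Hold}, keep only states in Sat with some successor in Z. Z1 = {Send, Idle}; fixed.
Sat(EG safe) = {Send, Idle}
Idle ∈ Sat(EG safe) = {Send, Idle}, so the formula holds at Idle.

Yes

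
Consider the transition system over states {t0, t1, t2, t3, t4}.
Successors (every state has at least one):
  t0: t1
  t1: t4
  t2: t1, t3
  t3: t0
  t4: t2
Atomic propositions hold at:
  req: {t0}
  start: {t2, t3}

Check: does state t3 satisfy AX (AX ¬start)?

Yes

Sat(¬start) = {t0, t1, t4}
Sat(AX ¬start) = {s : every successor in {t0, t1, t4}} = {t0, t1, t3}
Sat(AX (AX ¬start)) = {s : every successor in {t0, t1, t3}} = {t0, t2, t3}
t3 ∈ Sat(AX (AX ¬start)) = {t0, t2, t3}, so the formula holds at t3.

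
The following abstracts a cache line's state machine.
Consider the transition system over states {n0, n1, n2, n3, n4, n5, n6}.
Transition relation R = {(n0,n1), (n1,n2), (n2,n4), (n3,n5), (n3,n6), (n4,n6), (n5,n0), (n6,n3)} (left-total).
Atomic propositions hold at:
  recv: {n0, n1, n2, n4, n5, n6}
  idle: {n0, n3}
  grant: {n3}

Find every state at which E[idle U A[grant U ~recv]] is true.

{n3}

Sat(~recv) = {n3}
A[grant U ~recv]: least fixpoint, start Z0 = Sat(~recv) = {n3}, add states in Sat(grant) with every successor in Z. Already a fixed point.
Sat(A[grant U ~recv]) = {n3}
E[idle U A[grant U ~recv]]: least fixpoint, start Z0 = Sat(A[grant U ~recv]) = {n3}, add states in Sat(idle) with some successor in Z. Already a fixed point.
Sat(E[idle U A[grant U ~recv]]) = {n3}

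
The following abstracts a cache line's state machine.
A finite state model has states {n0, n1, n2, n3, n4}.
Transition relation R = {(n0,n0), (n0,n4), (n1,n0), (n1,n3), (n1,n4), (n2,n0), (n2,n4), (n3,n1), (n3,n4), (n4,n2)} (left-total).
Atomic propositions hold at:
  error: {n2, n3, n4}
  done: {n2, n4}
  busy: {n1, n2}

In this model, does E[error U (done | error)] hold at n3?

Sat(done | error) = {n2, n3, n4}
E[error U (done | error)]: least fixpoint, start Z0 = Sat((done | error)) = {n2, n3, n4}, add states in Sat(error) with some successor in Z. Already a fixed point.
Sat(E[error U (done | error)]) = {n2, n3, n4}
n3 ∈ Sat(E[error U (done | error)]) = {n2, n3, n4}, so the formula holds at n3.

Yes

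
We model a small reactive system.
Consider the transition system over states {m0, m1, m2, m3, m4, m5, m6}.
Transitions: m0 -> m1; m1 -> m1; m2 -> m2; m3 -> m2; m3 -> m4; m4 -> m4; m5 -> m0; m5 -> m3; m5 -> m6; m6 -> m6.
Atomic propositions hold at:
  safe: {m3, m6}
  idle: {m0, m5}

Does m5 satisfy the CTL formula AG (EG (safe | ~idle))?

Sat(~idle) = {m1, m2, m3, m4, m6}
Sat(safe | ~idle) = {m1, m2, m3, m4, m6}
EG (safe | ~idle): greatest fixpoint, start Z0 = {m1, m2, m3, m4, m6}, keep only states in Sat with some successor in Z. Already a fixed point.
Sat(EG (safe | ~idle)) = {m1, m2, m3, m4, m6}
AG (EG (safe | ~idle)): greatest fixpoint, start Z0 = {m1, m2, m3, m4, m6}, keep only states in Sat with every successor in Z. Already a fixed point.
Sat(AG (EG (safe | ~idle))) = {m1, m2, m3, m4, m6}
m5 ∉ Sat(AG (EG (safe | ~idle))) = {m1, m2, m3, m4, m6}, so the formula does not hold at m5.

No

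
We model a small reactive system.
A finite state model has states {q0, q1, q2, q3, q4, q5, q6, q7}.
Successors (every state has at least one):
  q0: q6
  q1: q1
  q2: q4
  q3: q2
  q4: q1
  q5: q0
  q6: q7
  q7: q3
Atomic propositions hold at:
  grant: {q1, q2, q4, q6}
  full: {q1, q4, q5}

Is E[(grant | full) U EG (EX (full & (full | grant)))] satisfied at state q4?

Sat(grant | full) = {q1, q2, q4, q5, q6}
Sat(full | grant) = {q1, q2, q4, q5, q6}
Sat(full & (full | grant)) = {q1, q4, q5}
Sat(EX (full & (full | grant))) = {s : some successor in {q1, q4, q5}} = {q1, q2, q4}
EG (EX (full & (full | grant))): greatest fixpoint, start Z0 = {q1, q2, q4}, keep only states in Sat with some successor in Z. Already a fixed point.
Sat(EG (EX (full & (full | grant)))) = {q1, q2, q4}
E[(grant | full) U EG (EX (full & (full | grant)))]: least fixpoint, start Z0 = Sat(EG (EX (full & (full | grant)))) = {q1, q2, q4}, add states in Sat(grant | full) with some successor in Z. Already a fixed point.
Sat(E[(grant | full) U EG (EX (full & (full | grant)))]) = {q1, q2, q4}
q4 ∈ Sat(E[(grant | full) U EG (EX (full & (full | grant)))]) = {q1, q2, q4}, so the formula holds at q4.

Yes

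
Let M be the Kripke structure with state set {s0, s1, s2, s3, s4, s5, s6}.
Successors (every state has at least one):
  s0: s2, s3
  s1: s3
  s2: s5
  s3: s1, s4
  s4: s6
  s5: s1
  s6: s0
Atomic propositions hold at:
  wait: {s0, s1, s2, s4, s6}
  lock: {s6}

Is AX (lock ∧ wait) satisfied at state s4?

Sat(lock ∧ wait) = {s6}
Sat(AX (lock ∧ wait)) = {s : every successor in {s6}} = {s4}
s4 ∈ Sat(AX (lock ∧ wait)) = {s4}, so the formula holds at s4.

Yes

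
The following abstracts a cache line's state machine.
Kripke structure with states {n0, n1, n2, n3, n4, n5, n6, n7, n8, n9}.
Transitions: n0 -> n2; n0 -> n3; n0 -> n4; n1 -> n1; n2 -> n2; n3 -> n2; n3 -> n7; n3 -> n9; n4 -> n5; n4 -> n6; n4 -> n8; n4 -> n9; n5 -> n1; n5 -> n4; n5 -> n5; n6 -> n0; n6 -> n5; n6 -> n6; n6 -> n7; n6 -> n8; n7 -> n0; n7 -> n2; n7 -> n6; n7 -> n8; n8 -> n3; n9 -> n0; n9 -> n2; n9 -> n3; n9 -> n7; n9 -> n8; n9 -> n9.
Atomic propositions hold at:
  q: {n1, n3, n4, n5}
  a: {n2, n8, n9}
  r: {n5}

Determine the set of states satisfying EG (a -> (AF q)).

AF q: least fixpoint, start Z0 = {n1, n3, n4, n5}, add states with every successor in Z. Z1 = {n1, n3, n4, n5, n8}; fixed.
Sat(AF q) = {n1, n3, n4, n5, n8}
Sat(a -> (AF q)) = {n0, n1, n3, n4, n5, n6, n7, n8}
EG (a -> (AF q)): greatest fixpoint, start Z0 = {n0, n1, n3, n4, n5, n6, n7, n8}, keep only states in Sat with some successor in Z. Already a fixed point.
Sat(EG (a -> (AF q))) = {n0, n1, n3, n4, n5, n6, n7, n8}

{n0, n1, n3, n4, n5, n6, n7, n8}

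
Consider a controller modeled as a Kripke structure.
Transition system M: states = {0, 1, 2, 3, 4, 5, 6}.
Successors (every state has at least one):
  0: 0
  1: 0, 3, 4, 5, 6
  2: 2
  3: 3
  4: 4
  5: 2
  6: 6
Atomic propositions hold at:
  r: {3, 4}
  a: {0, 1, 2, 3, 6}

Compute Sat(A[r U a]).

{0, 1, 2, 3, 6}

A[r U a]: least fixpoint, start Z0 = Sat(a) = {0, 1, 2, 3, 6}, add states in Sat(r) with every successor in Z. Already a fixed point.
Sat(A[r U a]) = {0, 1, 2, 3, 6}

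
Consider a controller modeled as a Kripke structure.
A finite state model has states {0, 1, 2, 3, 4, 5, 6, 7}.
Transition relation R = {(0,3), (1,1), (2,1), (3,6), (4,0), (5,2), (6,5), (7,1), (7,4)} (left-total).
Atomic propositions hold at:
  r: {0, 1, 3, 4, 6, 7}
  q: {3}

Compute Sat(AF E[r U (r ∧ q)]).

Sat(r ∧ q) = {3}
E[r U (r ∧ q)]: least fixpoint, start Z0 = Sat((r ∧ q)) = {3}, add states in Sat(r) with some successor in Z. Z1 = {0, 3}; Z2 = {0, 3, 4}; Z3 = {0, 3, 4, 7}; fixed.
Sat(E[r U (r ∧ q)]) = {0, 3, 4, 7}
AF E[r U (r ∧ q)]: least fixpoint, start Z0 = {0, 3, 4, 7}, add states with every successor in Z. Already a fixed point.
Sat(AF E[r U (r ∧ q)]) = {0, 3, 4, 7}

{0, 3, 4, 7}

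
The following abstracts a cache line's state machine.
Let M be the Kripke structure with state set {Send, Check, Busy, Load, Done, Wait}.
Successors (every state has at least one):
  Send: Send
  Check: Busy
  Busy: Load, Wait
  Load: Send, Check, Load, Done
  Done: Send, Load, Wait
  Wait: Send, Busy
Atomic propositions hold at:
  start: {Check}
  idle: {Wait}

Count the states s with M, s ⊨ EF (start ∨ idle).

Sat(start ∨ idle) = {Check, Wait}
EF (start ∨ idle): least fixpoint, start Z0 = {Check, Wait}, add states with some successor in Z. Z1 = {Check, Busy, Load, Done, Wait}; fixed.
Sat(EF (start ∨ idle)) = {Check, Busy, Load, Done, Wait}
|Sat(EF (start ∨ idle))| = |{Check, Busy, Load, Done, Wait}| = 5.

5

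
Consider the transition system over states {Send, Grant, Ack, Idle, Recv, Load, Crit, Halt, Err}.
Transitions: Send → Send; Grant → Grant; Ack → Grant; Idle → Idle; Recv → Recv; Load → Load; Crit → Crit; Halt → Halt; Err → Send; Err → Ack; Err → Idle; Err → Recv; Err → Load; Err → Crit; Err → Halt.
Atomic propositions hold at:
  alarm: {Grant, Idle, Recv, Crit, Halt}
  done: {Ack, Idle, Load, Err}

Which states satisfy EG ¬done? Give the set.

{Send, Grant, Recv, Crit, Halt}

Sat(¬done) = {Send, Grant, Recv, Crit, Halt}
EG ¬done: greatest fixpoint, start Z0 = {Send, Grant, Recv, Crit, Halt}, keep only states in Sat with some successor in Z. Already a fixed point.
Sat(EG ¬done) = {Send, Grant, Recv, Crit, Halt}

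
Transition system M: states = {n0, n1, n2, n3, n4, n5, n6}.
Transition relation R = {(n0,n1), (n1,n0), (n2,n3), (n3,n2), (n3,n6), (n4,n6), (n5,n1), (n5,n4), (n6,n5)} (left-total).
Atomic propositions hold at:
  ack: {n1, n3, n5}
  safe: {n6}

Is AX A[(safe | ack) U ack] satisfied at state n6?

Sat(safe | ack) = {n1, n3, n5, n6}
A[(safe | ack) U ack]: least fixpoint, start Z0 = Sat(ack) = {n1, n3, n5}, add states in Sat(safe | ack) with every successor in Z. Z1 = {n1, n3, n5, n6}; fixed.
Sat(A[(safe | ack) U ack]) = {n1, n3, n5, n6}
Sat(AX A[(safe | ack) U ack]) = {s : every successor in {n1, n3, n5, n6}} = {n0, n2, n4, n6}
n6 ∈ Sat(AX A[(safe | ack) U ack]) = {n0, n2, n4, n6}, so the formula holds at n6.

Yes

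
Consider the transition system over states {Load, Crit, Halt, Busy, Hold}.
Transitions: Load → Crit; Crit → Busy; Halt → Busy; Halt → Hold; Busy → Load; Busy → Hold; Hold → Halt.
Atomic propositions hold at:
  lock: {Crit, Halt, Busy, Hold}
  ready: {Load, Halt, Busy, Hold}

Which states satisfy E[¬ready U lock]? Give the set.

{Crit, Halt, Busy, Hold}

Sat(¬ready) = {Crit}
E[¬ready U lock]: least fixpoint, start Z0 = Sat(lock) = {Crit, Halt, Busy, Hold}, add states in Sat(¬ready) with some successor in Z. Already a fixed point.
Sat(E[¬ready U lock]) = {Crit, Halt, Busy, Hold}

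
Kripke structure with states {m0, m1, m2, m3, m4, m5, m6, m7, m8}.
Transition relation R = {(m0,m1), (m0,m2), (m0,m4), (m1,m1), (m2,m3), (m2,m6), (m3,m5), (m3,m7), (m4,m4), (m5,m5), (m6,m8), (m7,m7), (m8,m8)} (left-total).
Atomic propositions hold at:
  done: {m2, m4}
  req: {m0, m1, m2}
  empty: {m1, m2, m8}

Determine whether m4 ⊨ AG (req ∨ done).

Sat(req ∨ done) = {m0, m1, m2, m4}
AG (req ∨ done): greatest fixpoint, start Z0 = {m0, m1, m2, m4}, keep only states in Sat with every successor in Z. Z1 = {m0, m1, m4}; Z2 = {m1, m4}; fixed.
Sat(AG (req ∨ done)) = {m1, m4}
m4 ∈ Sat(AG (req ∨ done)) = {m1, m4}, so the formula holds at m4.

Yes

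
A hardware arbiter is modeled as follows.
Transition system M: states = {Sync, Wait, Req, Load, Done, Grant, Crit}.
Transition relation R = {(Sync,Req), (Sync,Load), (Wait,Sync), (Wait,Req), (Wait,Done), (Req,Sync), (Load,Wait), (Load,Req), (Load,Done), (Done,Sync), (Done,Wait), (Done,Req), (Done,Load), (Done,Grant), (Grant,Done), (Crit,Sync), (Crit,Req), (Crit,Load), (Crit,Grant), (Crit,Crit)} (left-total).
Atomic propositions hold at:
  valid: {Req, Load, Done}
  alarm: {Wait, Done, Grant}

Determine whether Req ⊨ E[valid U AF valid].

Yes

AF valid: least fixpoint, start Z0 = {Req, Load, Done}, add states with every successor in Z. Z1 = {Sync, Req, Load, Done, Grant}; Z2 = {Sync, Wait, Req, Load, Done, Grant}; fixed.
Sat(AF valid) = {Sync, Wait, Req, Load, Done, Grant}
E[valid U AF valid]: least fixpoint, start Z0 = Sat(AF valid) = {Sync, Wait, Req, Load, Done, Grant}, add states in Sat(valid) with some successor in Z. Already a fixed point.
Sat(E[valid U AF valid]) = {Sync, Wait, Req, Load, Done, Grant}
Req ∈ Sat(E[valid U AF valid]) = {Sync, Wait, Req, Load, Done, Grant}, so the formula holds at Req.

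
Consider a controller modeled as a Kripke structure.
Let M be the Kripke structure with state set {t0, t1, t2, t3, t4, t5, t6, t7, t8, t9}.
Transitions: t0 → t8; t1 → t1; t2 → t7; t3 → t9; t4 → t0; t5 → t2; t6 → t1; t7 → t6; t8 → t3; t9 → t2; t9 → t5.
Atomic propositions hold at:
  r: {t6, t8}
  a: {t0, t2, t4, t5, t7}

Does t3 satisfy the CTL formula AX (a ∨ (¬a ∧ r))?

No

Sat(¬a) = {t1, t3, t6, t8, t9}
Sat(¬a ∧ r) = {t6, t8}
Sat(a ∨ (¬a ∧ r)) = {t0, t2, t4, t5, t6, t7, t8}
Sat(AX (a ∨ (¬a ∧ r))) = {s : every successor in {t0, t2, t4, t5, t6, t7, t8}} = {t0, t2, t4, t5, t7, t9}
t3 ∉ Sat(AX (a ∨ (¬a ∧ r))) = {t0, t2, t4, t5, t7, t9}, so the formula does not hold at t3.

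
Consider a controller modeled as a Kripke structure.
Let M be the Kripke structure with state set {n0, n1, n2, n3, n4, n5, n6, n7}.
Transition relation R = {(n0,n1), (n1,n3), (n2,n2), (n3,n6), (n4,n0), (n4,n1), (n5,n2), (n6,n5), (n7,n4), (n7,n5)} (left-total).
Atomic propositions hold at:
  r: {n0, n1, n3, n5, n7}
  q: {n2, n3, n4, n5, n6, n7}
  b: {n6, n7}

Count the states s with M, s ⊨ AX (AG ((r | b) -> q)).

Sat(r | b) = {n0, n1, n3, n5, n6, n7}
Sat((r | b) -> q) = {n2, n3, n4, n5, n6, n7}
AG ((r | b) -> q): greatest fixpoint, start Z0 = {n2, n3, n4, n5, n6, n7}, keep only states in Sat with every successor in Z. Z1 = {n2, n3, n5, n6, n7}; Z2 = {n2, n3, n5, n6}; fixed.
Sat(AG ((r | b) -> q)) = {n2, n3, n5, n6}
Sat(AX (AG ((r | b) -> q))) = {s : every successor in {n2, n3, n5, n6}} = {n1, n2, n3, n5, n6}
|Sat(AX (AG ((r | b) -> q)))| = |{n1, n2, n3, n5, n6}| = 5.

5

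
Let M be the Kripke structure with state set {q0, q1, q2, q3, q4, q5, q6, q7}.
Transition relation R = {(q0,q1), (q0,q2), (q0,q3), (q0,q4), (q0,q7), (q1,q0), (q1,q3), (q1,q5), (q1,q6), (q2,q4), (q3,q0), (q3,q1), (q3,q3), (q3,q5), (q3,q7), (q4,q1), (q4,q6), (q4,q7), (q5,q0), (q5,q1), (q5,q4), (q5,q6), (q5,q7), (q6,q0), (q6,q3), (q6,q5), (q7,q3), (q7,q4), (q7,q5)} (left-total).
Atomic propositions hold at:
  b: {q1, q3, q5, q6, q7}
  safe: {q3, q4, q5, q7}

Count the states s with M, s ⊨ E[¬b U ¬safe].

5

Sat(¬b) = {q0, q2, q4}
Sat(¬safe) = {q0, q1, q2, q6}
E[¬b U ¬safe]: least fixpoint, start Z0 = Sat(¬safe) = {q0, q1, q2, q6}, add states in Sat(¬b) with some successor in Z. Z1 = {q0, q1, q2, q4, q6}; fixed.
Sat(E[¬b U ¬safe]) = {q0, q1, q2, q4, q6}
|Sat(E[¬b U ¬safe])| = |{q0, q1, q2, q4, q6}| = 5.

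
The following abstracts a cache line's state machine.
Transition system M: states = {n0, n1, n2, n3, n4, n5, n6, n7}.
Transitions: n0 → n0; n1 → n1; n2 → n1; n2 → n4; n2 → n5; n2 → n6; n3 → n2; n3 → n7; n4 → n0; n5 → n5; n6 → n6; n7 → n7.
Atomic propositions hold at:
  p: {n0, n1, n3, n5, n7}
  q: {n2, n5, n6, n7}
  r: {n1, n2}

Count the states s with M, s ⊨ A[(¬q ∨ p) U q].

5

Sat(¬q) = {n0, n1, n3, n4}
Sat(¬q ∨ p) = {n0, n1, n3, n4, n5, n7}
A[(¬q ∨ p) U q]: least fixpoint, start Z0 = Sat(q) = {n2, n5, n6, n7}, add states in Sat(¬q ∨ p) with every successor in Z. Z1 = {n2, n3, n5, n6, n7}; fixed.
Sat(A[(¬q ∨ p) U q]) = {n2, n3, n5, n6, n7}
|Sat(A[(¬q ∨ p) U q])| = |{n2, n3, n5, n6, n7}| = 5.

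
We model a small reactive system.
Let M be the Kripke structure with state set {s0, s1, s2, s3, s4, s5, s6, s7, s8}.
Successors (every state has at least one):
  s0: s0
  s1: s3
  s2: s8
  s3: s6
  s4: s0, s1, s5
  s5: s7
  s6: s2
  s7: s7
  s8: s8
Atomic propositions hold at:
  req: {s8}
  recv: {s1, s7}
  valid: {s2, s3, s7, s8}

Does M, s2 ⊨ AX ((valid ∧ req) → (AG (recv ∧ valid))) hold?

Sat(valid ∧ req) = {s8}
Sat(recv ∧ valid) = {s7}
AG (recv ∧ valid): greatest fixpoint, start Z0 = {s7}, keep only states in Sat with every successor in Z. Already a fixed point.
Sat(AG (recv ∧ valid)) = {s7}
Sat((valid ∧ req) → (AG (recv ∧ valid))) = {s0, s1, s2, s3, s4, s5, s6, s7}
Sat(AX ((valid ∧ req) → (AG (recv ∧ valid)))) = {s : every successor in {s0, s1, s2, s3, s4, s5, s6, s7}} = {s0, s1, s3, s4, s5, s6, s7}
s2 ∉ Sat(AX ((valid ∧ req) → (AG (recv ∧ valid)))) = {s0, s1, s3, s4, s5, s6, s7}, so the formula does not hold at s2.

No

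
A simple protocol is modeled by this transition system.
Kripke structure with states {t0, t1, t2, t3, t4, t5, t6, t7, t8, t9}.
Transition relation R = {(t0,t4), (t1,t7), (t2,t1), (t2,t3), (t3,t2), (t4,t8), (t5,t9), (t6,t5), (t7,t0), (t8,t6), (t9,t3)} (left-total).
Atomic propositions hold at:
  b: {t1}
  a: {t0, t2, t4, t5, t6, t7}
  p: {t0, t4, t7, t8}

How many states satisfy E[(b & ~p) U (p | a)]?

Sat(~p) = {t1, t2, t3, t5, t6, t9}
Sat(b & ~p) = {t1}
Sat(p | a) = {t0, t2, t4, t5, t6, t7, t8}
E[(b & ~p) U (p | a)]: least fixpoint, start Z0 = Sat((p | a)) = {t0, t2, t4, t5, t6, t7, t8}, add states in Sat(b & ~p) with some successor in Z. Z1 = {t0, t1, t2, t4, t5, t6, t7, t8}; fixed.
Sat(E[(b & ~p) U (p | a)]) = {t0, t1, t2, t4, t5, t6, t7, t8}
|Sat(E[(b & ~p) U (p | a)])| = |{t0, t1, t2, t4, t5, t6, t7, t8}| = 8.

8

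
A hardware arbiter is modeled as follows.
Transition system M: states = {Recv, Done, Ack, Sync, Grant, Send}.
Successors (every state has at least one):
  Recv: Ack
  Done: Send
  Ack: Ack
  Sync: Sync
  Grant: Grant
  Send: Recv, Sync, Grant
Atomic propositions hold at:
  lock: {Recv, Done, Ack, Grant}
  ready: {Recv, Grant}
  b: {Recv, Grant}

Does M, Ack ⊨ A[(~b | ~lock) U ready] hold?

No

Sat(~b) = {Done, Ack, Sync, Send}
Sat(~lock) = {Sync, Send}
Sat(~b | ~lock) = {Done, Ack, Sync, Send}
A[(~b | ~lock) U ready]: least fixpoint, start Z0 = Sat(ready) = {Recv, Grant}, add states in Sat(~b | ~lock) with every successor in Z. Already a fixed point.
Sat(A[(~b | ~lock) U ready]) = {Recv, Grant}
Ack ∉ Sat(A[(~b | ~lock) U ready]) = {Recv, Grant}, so the formula does not hold at Ack.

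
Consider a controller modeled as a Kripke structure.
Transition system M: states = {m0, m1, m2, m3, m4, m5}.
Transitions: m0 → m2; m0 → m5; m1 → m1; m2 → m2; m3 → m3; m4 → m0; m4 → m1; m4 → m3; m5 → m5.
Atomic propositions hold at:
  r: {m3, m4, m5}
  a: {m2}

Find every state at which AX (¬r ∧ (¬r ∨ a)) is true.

Sat(¬r) = {m0, m1, m2}
Sat(¬r ∨ a) = {m0, m1, m2}
Sat(¬r ∧ (¬r ∨ a)) = {m0, m1, m2}
Sat(AX (¬r ∧ (¬r ∨ a))) = {s : every successor in {m0, m1, m2}} = {m1, m2}

{m1, m2}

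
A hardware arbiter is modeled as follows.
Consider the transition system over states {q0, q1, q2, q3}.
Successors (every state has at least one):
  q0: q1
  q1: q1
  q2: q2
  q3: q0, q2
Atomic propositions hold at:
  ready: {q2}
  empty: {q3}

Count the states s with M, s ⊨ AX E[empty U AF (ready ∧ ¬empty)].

Sat(¬empty) = {q0, q1, q2}
Sat(ready ∧ ¬empty) = {q2}
AF (ready ∧ ¬empty): least fixpoint, start Z0 = {q2}, add states with every successor in Z. Already a fixed point.
Sat(AF (ready ∧ ¬empty)) = {q2}
E[empty U AF (ready ∧ ¬empty)]: least fixpoint, start Z0 = Sat(AF (ready ∧ ¬empty)) = {q2}, add states in Sat(empty) with some successor in Z. Z1 = {q2, q3}; fixed.
Sat(E[empty U AF (ready ∧ ¬empty)]) = {q2, q3}
Sat(AX E[empty U AF (ready ∧ ¬empty)]) = {s : every successor in {q2, q3}} = {q2}
|Sat(AX E[empty U AF (ready ∧ ¬empty)])| = |{q2}| = 1.

1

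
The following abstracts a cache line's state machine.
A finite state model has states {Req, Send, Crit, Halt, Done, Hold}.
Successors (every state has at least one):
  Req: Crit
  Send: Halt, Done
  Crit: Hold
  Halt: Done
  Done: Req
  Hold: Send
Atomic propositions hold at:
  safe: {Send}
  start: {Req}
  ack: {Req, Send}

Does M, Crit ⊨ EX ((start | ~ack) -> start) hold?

No

Sat(~ack) = {Crit, Halt, Done, Hold}
Sat(start | ~ack) = {Req, Crit, Halt, Done, Hold}
Sat((start | ~ack) -> start) = {Req, Send}
Sat(EX ((start | ~ack) -> start)) = {s : some successor in {Req, Send}} = {Done, Hold}
Crit ∉ Sat(EX ((start | ~ack) -> start)) = {Done, Hold}, so the formula does not hold at Crit.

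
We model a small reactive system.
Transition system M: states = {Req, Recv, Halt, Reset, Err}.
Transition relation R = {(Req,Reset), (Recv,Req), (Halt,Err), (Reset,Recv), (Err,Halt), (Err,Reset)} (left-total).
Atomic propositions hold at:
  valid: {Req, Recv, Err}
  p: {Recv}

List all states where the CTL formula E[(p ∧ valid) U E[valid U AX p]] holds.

{Req, Recv, Reset, Err}

Sat(p ∧ valid) = {Recv}
Sat(AX p) = {s : every successor in {Recv}} = {Reset}
E[valid U AX p]: least fixpoint, start Z0 = Sat(AX p) = {Reset}, add states in Sat(valid) with some successor in Z. Z1 = {Req, Reset, Err}; Z2 = {Req, Recv, Reset, Err}; fixed.
Sat(E[valid U AX p]) = {Req, Recv, Reset, Err}
E[(p ∧ valid) U E[valid U AX p]]: least fixpoint, start Z0 = Sat(E[valid U AX p]) = {Req, Recv, Reset, Err}, add states in Sat(p ∧ valid) with some successor in Z. Already a fixed point.
Sat(E[(p ∧ valid) U E[valid U AX p]]) = {Req, Recv, Reset, Err}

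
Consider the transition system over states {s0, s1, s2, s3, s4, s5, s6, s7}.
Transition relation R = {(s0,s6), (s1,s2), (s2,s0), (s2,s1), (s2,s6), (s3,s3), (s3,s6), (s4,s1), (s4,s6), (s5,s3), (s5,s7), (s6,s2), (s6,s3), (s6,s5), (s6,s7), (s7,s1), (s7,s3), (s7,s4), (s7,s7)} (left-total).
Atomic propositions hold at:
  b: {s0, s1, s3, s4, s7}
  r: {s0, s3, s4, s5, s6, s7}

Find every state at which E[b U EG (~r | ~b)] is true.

Sat(~r) = {s1, s2}
Sat(~b) = {s2, s5, s6}
Sat(~r | ~b) = {s1, s2, s5, s6}
EG (~r | ~b): greatest fixpoint, start Z0 = {s1, s2, s5, s6}, keep only states in Sat with some successor in Z. Z1 = {s1, s2, s6}; fixed.
Sat(EG (~r | ~b)) = {s1, s2, s6}
E[b U EG (~r | ~b)]: least fixpoint, start Z0 = Sat(EG (~r | ~b)) = {s1, s2, s6}, add states in Sat(b) with some successor in Z. Z1 = {s0, s1, s2, s3, s4, s6, s7}; fixed.
Sat(E[b U EG (~r | ~b)]) = {s0, s1, s2, s3, s4, s6, s7}

{s0, s1, s2, s3, s4, s6, s7}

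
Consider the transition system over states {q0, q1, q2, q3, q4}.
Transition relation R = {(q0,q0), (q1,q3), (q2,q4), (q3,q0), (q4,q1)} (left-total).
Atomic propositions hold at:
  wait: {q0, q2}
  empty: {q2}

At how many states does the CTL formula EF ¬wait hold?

Sat(¬wait) = {q1, q3, q4}
EF ¬wait: least fixpoint, start Z0 = {q1, q3, q4}, add states with some successor in Z. Z1 = {q1, q2, q3, q4}; fixed.
Sat(EF ¬wait) = {q1, q2, q3, q4}
|Sat(EF ¬wait)| = |{q1, q2, q3, q4}| = 4.

4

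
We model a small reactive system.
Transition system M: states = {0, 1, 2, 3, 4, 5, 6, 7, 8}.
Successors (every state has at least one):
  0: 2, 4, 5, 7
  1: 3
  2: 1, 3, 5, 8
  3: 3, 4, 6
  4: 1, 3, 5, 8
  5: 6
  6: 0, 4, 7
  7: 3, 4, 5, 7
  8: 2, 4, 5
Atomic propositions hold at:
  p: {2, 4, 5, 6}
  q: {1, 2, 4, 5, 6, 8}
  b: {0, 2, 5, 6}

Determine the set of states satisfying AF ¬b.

{1, 3, 4, 7, 8}

Sat(¬b) = {1, 3, 4, 7, 8}
AF ¬b: least fixpoint, start Z0 = {1, 3, 4, 7, 8}, add states with every successor in Z. Already a fixed point.
Sat(AF ¬b) = {1, 3, 4, 7, 8}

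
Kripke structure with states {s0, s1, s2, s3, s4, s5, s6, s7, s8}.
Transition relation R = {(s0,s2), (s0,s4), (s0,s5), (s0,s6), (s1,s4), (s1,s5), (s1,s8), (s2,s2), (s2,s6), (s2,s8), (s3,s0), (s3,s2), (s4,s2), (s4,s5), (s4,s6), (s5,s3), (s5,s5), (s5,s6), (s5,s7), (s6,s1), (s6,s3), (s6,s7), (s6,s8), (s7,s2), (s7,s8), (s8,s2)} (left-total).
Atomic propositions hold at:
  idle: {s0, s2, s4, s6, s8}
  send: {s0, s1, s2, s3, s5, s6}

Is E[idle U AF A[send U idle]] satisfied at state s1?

No

A[send U idle]: least fixpoint, start Z0 = Sat(idle) = {s0, s2, s4, s6, s8}, add states in Sat(send) with every successor in Z. Z1 = {s0, s2, s3, s4, s6, s8}; fixed.
Sat(A[send U idle]) = {s0, s2, s3, s4, s6, s8}
AF A[send U idle]: least fixpoint, start Z0 = {s0, s2, s3, s4, s6, s8}, add states with every successor in Z. Z1 = {s0, s2, s3, s4, s6, s7, s8}; fixed.
Sat(AF A[send U idle]) = {s0, s2, s3, s4, s6, s7, s8}
E[idle U AF A[send U idle]]: least fixpoint, start Z0 = Sat(AF A[send U idle]) = {s0, s2, s3, s4, s6, s7, s8}, add states in Sat(idle) with some successor in Z. Already a fixed point.
Sat(E[idle U AF A[send U idle]]) = {s0, s2, s3, s4, s6, s7, s8}
s1 ∉ Sat(E[idle U AF A[send U idle]]) = {s0, s2, s3, s4, s6, s7, s8}, so the formula does not hold at s1.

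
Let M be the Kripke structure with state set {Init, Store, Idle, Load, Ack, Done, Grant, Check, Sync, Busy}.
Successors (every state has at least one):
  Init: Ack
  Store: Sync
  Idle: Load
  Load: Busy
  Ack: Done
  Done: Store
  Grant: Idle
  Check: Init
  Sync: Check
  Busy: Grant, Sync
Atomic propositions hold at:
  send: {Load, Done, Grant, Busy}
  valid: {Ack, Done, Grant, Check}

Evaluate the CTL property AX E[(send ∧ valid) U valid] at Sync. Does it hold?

Yes

Sat(send ∧ valid) = {Done, Grant}
E[(send ∧ valid) U valid]: least fixpoint, start Z0 = Sat(valid) = {Ack, Done, Grant, Check}, add states in Sat(send ∧ valid) with some successor in Z. Already a fixed point.
Sat(E[(send ∧ valid) U valid]) = {Ack, Done, Grant, Check}
Sat(AX E[(send ∧ valid) U valid]) = {s : every successor in {Ack, Done, Grant, Check}} = {Init, Ack, Sync}
Sync ∈ Sat(AX E[(send ∧ valid) U valid]) = {Init, Ack, Sync}, so the formula holds at Sync.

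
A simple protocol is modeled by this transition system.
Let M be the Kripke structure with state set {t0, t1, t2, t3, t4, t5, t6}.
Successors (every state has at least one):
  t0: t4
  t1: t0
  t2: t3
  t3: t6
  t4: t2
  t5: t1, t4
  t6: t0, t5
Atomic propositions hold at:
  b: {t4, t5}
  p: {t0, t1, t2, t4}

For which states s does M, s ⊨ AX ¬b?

Sat(¬b) = {t0, t1, t2, t3, t6}
Sat(AX ¬b) = {s : every successor in {t0, t1, t2, t3, t6}} = {t1, t2, t3, t4}

{t1, t2, t3, t4}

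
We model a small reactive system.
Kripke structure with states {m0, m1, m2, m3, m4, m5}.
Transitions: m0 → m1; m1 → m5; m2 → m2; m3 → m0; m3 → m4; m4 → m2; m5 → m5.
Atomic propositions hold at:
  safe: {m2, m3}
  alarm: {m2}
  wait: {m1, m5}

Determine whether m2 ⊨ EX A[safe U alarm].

Yes

A[safe U alarm]: least fixpoint, start Z0 = Sat(alarm) = {m2}, add states in Sat(safe) with every successor in Z. Already a fixed point.
Sat(A[safe U alarm]) = {m2}
Sat(EX A[safe U alarm]) = {s : some successor in {m2}} = {m2, m4}
m2 ∈ Sat(EX A[safe U alarm]) = {m2, m4}, so the formula holds at m2.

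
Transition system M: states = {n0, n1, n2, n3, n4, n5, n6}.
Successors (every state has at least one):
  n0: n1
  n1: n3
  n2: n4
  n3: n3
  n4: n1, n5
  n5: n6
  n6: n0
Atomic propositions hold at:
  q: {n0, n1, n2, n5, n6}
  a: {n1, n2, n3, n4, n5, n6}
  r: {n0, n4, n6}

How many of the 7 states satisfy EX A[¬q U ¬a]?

Sat(¬q) = {n3, n4}
Sat(¬a) = {n0}
A[¬q U ¬a]: least fixpoint, start Z0 = Sat(¬a) = {n0}, add states in Sat(¬q) with every successor in Z. Already a fixed point.
Sat(A[¬q U ¬a]) = {n0}
Sat(EX A[¬q U ¬a]) = {s : some successor in {n0}} = {n6}
|Sat(EX A[¬q U ¬a])| = |{n6}| = 1.

1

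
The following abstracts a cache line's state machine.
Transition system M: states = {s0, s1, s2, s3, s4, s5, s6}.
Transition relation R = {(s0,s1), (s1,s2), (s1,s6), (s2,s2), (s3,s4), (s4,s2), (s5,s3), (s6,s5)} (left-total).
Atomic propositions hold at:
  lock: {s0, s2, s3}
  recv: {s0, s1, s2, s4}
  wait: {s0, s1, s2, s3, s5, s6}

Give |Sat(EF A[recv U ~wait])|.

Sat(~wait) = {s4}
A[recv U ~wait]: least fixpoint, start Z0 = Sat(~wait) = {s4}, add states in Sat(recv) with every successor in Z. Already a fixed point.
Sat(A[recv U ~wait]) = {s4}
EF A[recv U ~wait]: least fixpoint, start Z0 = {s4}, add states with some successor in Z. Z1 = {s3, s4}; Z2 = {s3, s4, s5}; Z3 = {s3, s4, s5, s6}; Z4 = {s1, s3, s4, s5, s6}; Z5 = {s0, s1, s3, s4, s5, s6}; fixed.
Sat(EF A[recv U ~wait]) = {s0, s1, s3, s4, s5, s6}
|Sat(EF A[recv U ~wait])| = |{s0, s1, s3, s4, s5, s6}| = 6.

6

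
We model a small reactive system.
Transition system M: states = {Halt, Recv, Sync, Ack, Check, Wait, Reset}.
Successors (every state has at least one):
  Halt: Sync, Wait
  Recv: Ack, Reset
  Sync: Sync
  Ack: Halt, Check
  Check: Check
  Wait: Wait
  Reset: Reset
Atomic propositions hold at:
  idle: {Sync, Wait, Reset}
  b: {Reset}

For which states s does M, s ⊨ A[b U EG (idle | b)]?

Sat(idle | b) = {Sync, Wait, Reset}
EG (idle | b): greatest fixpoint, start Z0 = {Sync, Wait, Reset}, keep only states in Sat with some successor in Z. Already a fixed point.
Sat(EG (idle | b)) = {Sync, Wait, Reset}
A[b U EG (idle | b)]: least fixpoint, start Z0 = Sat(EG (idle | b)) = {Sync, Wait, Reset}, add states in Sat(b) with every successor in Z. Already a fixed point.
Sat(A[b U EG (idle | b)]) = {Sync, Wait, Reset}

{Sync, Wait, Reset}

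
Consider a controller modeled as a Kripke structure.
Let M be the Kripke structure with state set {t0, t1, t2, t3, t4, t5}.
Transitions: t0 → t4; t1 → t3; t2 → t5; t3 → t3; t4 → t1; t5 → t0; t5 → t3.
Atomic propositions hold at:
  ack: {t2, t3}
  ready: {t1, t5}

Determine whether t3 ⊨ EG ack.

EG ack: greatest fixpoint, start Z0 = {t2, t3}, keep only states in Sat with some successor in Z. Z1 = {t3}; fixed.
Sat(EG ack) = {t3}
t3 ∈ Sat(EG ack) = {t3}, so the formula holds at t3.

Yes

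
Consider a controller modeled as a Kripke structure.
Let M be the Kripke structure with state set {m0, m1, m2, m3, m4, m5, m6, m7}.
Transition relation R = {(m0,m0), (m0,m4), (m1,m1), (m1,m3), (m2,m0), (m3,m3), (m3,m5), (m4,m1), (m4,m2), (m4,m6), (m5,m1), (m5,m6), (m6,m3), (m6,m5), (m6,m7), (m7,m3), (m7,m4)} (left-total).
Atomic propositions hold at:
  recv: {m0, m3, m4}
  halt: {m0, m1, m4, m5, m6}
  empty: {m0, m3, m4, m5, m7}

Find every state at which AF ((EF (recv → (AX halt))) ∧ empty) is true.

{m0, m2, m3, m4, m5, m6, m7}

Sat(AX halt) = {s : every successor in {m0, m1, m4, m5, m6}} = {m0, m2, m5}
Sat(recv → (AX halt)) = {m0, m1, m2, m5, m6, m7}
EF (recv → (AX halt)): least fixpoint, start Z0 = {m0, m1, m2, m5, m6, m7}, add states with some successor in Z. Z1 = {m0, m1, m2, m3, m4, m5, m6, m7}; fixed.
Sat(EF (recv → (AX halt))) = {m0, m1, m2, m3, m4, m5, m6, m7}
Sat((EF (recv → (AX halt))) ∧ empty) = {m0, m3, m4, m5, m7}
AF ((EF (recv → (AX halt))) ∧ empty): least fixpoint, start Z0 = {m0, m3, m4, m5, m7}, add states with every successor in Z. Z1 = {m0, m2, m3, m4, m5, m6, m7}; fixed.
Sat(AF ((EF (recv → (AX halt))) ∧ empty)) = {m0, m2, m3, m4, m5, m6, m7}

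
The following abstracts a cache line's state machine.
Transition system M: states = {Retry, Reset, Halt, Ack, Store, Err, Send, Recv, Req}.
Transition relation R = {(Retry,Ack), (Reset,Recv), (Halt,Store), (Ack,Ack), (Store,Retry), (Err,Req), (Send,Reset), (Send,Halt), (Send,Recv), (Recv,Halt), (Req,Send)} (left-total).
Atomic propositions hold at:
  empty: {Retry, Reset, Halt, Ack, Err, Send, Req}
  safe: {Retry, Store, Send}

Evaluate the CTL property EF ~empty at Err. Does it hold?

Sat(~empty) = {Store, Recv}
EF ~empty: least fixpoint, start Z0 = {Store, Recv}, add states with some successor in Z. Z1 = {Reset, Halt, Store, Send, Recv}; Z2 = {Reset, Halt, Store, Send, Recv, Req}; Z3 = {Reset, Halt, Store, Err, Send, Recv, Req}; fixed.
Sat(EF ~empty) = {Reset, Halt, Store, Err, Send, Recv, Req}
Err ∈ Sat(EF ~empty) = {Reset, Halt, Store, Err, Send, Recv, Req}, so the formula holds at Err.

Yes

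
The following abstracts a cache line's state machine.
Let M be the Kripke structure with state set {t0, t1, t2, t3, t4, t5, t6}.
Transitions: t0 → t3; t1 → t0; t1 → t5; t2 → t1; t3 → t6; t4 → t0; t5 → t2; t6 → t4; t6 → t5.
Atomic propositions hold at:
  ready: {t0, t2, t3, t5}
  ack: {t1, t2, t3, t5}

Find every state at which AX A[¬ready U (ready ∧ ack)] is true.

Sat(¬ready) = {t1, t4, t6}
Sat(ready ∧ ack) = {t2, t3, t5}
A[¬ready U (ready ∧ ack)]: least fixpoint, start Z0 = Sat((ready ∧ ack)) = {t2, t3, t5}, add states in Sat(¬ready) with every successor in Z. Already a fixed point.
Sat(A[¬ready U (ready ∧ ack)]) = {t2, t3, t5}
Sat(AX A[¬ready U (ready ∧ ack)]) = {s : every successor in {t2, t3, t5}} = {t0, t5}

{t0, t5}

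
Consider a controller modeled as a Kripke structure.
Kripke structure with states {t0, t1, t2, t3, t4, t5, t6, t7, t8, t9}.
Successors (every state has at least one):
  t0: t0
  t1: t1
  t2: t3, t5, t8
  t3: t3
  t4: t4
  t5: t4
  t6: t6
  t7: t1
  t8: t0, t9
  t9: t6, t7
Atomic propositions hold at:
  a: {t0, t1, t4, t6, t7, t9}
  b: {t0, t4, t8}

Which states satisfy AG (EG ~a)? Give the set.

Sat(~a) = {t2, t3, t5, t8}
EG ~a: greatest fixpoint, start Z0 = {t2, t3, t5, t8}, keep only states in Sat with some successor in Z. Z1 = {t2, t3}; fixed.
Sat(EG ~a) = {t2, t3}
AG (EG ~a): greatest fixpoint, start Z0 = {t2, t3}, keep only states in Sat with every successor in Z. Z1 = {t3}; fixed.
Sat(AG (EG ~a)) = {t3}

{t3}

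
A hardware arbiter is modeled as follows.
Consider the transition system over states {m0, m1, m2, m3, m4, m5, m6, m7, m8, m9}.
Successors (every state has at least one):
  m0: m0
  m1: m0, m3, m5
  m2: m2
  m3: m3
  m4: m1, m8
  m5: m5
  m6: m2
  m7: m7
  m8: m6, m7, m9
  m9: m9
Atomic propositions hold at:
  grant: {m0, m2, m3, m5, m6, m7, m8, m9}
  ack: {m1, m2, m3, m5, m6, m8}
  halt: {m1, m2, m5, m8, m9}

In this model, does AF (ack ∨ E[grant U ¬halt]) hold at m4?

Sat(¬halt) = {m0, m3, m4, m6, m7}
E[grant U ¬halt]: least fixpoint, start Z0 = Sat(¬halt) = {m0, m3, m4, m6, m7}, add states in Sat(grant) with some successor in Z. Z1 = {m0, m3, m4, m6, m7, m8}; fixed.
Sat(E[grant U ¬halt]) = {m0, m3, m4, m6, m7, m8}
Sat(ack ∨ E[grant U ¬halt]) = {m0, m1, m2, m3, m4, m5, m6, m7, m8}
AF (ack ∨ E[grant U ¬halt]): least fixpoint, start Z0 = {m0, m1, m2, m3, m4, m5, m6, m7, m8}, add states with every successor in Z. Already a fixed point.
Sat(AF (ack ∨ E[grant U ¬halt])) = {m0, m1, m2, m3, m4, m5, m6, m7, m8}
m4 ∈ Sat(AF (ack ∨ E[grant U ¬halt])) = {m0, m1, m2, m3, m4, m5, m6, m7, m8}, so the formula holds at m4.

Yes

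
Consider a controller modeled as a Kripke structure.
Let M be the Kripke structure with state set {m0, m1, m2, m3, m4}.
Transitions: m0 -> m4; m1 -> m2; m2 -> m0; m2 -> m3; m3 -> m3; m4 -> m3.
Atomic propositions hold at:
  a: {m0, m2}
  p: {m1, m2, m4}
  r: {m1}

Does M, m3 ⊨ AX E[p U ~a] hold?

Sat(~a) = {m1, m3, m4}
E[p U ~a]: least fixpoint, start Z0 = Sat(~a) = {m1, m3, m4}, add states in Sat(p) with some successor in Z. Z1 = {m1, m2, m3, m4}; fixed.
Sat(E[p U ~a]) = {m1, m2, m3, m4}
Sat(AX E[p U ~a]) = {s : every successor in {m1, m2, m3, m4}} = {m0, m1, m3, m4}
m3 ∈ Sat(AX E[p U ~a]) = {m0, m1, m3, m4}, so the formula holds at m3.

Yes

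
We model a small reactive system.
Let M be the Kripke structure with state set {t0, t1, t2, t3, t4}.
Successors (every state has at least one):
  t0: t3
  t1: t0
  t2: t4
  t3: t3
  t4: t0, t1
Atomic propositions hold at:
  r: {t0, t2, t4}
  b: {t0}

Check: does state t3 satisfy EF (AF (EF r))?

No

EF r: least fixpoint, start Z0 = {t0, t2, t4}, add states with some successor in Z. Z1 = {t0, t1, t2, t4}; fixed.
Sat(EF r) = {t0, t1, t2, t4}
AF (EF r): least fixpoint, start Z0 = {t0, t1, t2, t4}, add states with every successor in Z. Already a fixed point.
Sat(AF (EF r)) = {t0, t1, t2, t4}
EF (AF (EF r)): least fixpoint, start Z0 = {t0, t1, t2, t4}, add states with some successor in Z. Already a fixed point.
Sat(EF (AF (EF r))) = {t0, t1, t2, t4}
t3 ∉ Sat(EF (AF (EF r))) = {t0, t1, t2, t4}, so the formula does not hold at t3.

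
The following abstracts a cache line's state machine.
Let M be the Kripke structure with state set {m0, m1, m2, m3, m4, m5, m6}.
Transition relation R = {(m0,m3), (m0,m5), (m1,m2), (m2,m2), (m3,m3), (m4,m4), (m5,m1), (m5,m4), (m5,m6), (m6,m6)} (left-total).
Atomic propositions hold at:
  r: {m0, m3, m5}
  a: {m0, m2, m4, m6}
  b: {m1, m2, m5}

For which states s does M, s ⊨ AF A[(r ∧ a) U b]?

Sat(r ∧ a) = {m0}
A[(r ∧ a) U b]: least fixpoint, start Z0 = Sat(b) = {m1, m2, m5}, add states in Sat(r ∧ a) with every successor in Z. Already a fixed point.
Sat(A[(r ∧ a) U b]) = {m1, m2, m5}
AF A[(r ∧ a) U b]: least fixpoint, start Z0 = {m1, m2, m5}, add states with every successor in Z. Already a fixed point.
Sat(AF A[(r ∧ a) U b]) = {m1, m2, m5}

{m1, m2, m5}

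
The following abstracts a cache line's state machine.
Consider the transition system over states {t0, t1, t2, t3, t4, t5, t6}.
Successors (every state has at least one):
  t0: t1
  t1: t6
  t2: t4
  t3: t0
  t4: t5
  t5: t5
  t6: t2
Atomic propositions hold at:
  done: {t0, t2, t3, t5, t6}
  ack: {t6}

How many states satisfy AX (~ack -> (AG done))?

Sat(~ack) = {t0, t1, t2, t3, t4, t5}
AG done: greatest fixpoint, start Z0 = {t0, t2, t3, t5, t6}, keep only states in Sat with every successor in Z. Z1 = {t3, t5, t6}; Z2 = {t5}; fixed.
Sat(AG done) = {t5}
Sat(~ack -> (AG done)) = {t5, t6}
Sat(AX (~ack -> (AG done))) = {s : every successor in {t5, t6}} = {t1, t4, t5}
|Sat(AX (~ack -> (AG done)))| = |{t1, t4, t5}| = 3.

3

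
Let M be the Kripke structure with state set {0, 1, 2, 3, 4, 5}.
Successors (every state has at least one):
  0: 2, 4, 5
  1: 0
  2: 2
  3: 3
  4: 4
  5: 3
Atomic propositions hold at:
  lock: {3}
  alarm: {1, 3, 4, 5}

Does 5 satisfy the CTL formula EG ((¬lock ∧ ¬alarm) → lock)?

Sat(¬lock) = {0, 1, 2, 4, 5}
Sat(¬alarm) = {0, 2}
Sat(¬lock ∧ ¬alarm) = {0, 2}
Sat((¬lock ∧ ¬alarm) → lock) = {1, 3, 4, 5}
EG ((¬lock ∧ ¬alarm) → lock): greatest fixpoint, start Z0 = {1, 3, 4, 5}, keep only states in Sat with some successor in Z. Z1 = {3, 4, 5}; fixed.
Sat(EG ((¬lock ∧ ¬alarm) → lock)) = {3, 4, 5}
5 ∈ Sat(EG ((¬lock ∧ ¬alarm) → lock)) = {3, 4, 5}, so the formula holds at 5.

Yes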